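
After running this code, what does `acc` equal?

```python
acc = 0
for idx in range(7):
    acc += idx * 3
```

Let's trace through this code step by step.

Initialize: acc = 0
Entering loop: for idx in range(7):

After execution: acc = 63
63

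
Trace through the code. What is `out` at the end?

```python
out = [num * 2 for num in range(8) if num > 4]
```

Let's trace through this code step by step.

Initialize: out = [num * 2 for num in range(8) if num > 4]

After execution: out = [10, 12, 14]
[10, 12, 14]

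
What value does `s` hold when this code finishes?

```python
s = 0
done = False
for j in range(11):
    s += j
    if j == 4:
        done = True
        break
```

Let's trace through this code step by step.

Initialize: s = 0
Initialize: done = False
Entering loop: for j in range(11):

After execution: s = 10
10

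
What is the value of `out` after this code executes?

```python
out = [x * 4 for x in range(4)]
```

Let's trace through this code step by step.

Initialize: out = [x * 4 for x in range(4)]

After execution: out = [0, 4, 8, 12]
[0, 4, 8, 12]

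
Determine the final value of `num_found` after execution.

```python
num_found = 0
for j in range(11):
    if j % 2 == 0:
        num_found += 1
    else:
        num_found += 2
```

Let's trace through this code step by step.

Initialize: num_found = 0
Entering loop: for j in range(11):

After execution: num_found = 16
16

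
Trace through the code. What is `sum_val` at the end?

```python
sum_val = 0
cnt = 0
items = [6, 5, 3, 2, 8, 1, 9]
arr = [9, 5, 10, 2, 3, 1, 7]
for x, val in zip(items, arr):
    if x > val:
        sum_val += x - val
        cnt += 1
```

Let's trace through this code step by step.

Initialize: sum_val = 0
Initialize: cnt = 0
Initialize: items = [6, 5, 3, 2, 8, 1, 9]
Initialize: arr = [9, 5, 10, 2, 3, 1, 7]
Entering loop: for x, val in zip(items, arr):

After execution: sum_val = 7
7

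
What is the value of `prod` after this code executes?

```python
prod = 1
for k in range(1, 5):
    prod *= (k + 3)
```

Let's trace through this code step by step.

Initialize: prod = 1
Entering loop: for k in range(1, 5):

After execution: prod = 840
840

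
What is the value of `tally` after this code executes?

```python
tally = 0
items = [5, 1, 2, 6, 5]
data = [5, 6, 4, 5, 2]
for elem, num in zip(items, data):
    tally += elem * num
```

Let's trace through this code step by step.

Initialize: tally = 0
Initialize: items = [5, 1, 2, 6, 5]
Initialize: data = [5, 6, 4, 5, 2]
Entering loop: for elem, num in zip(items, data):

After execution: tally = 79
79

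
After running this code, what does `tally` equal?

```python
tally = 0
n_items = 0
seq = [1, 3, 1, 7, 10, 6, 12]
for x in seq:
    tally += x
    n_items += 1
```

Let's trace through this code step by step.

Initialize: tally = 0
Initialize: n_items = 0
Initialize: seq = [1, 3, 1, 7, 10, 6, 12]
Entering loop: for x in seq:

After execution: tally = 40
40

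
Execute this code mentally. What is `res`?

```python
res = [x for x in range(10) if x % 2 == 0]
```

Let's trace through this code step by step.

Initialize: res = [x for x in range(10) if x % 2 == 0]

After execution: res = [0, 2, 4, 6, 8]
[0, 2, 4, 6, 8]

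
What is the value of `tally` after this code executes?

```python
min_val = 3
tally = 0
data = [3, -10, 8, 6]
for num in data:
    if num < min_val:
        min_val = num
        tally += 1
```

Let's trace through this code step by step.

Initialize: min_val = 3
Initialize: tally = 0
Initialize: data = [3, -10, 8, 6]
Entering loop: for num in data:

After execution: tally = 1
1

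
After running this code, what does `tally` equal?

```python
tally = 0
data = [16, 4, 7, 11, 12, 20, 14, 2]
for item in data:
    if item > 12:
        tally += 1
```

Let's trace through this code step by step.

Initialize: tally = 0
Initialize: data = [16, 4, 7, 11, 12, 20, 14, 2]
Entering loop: for item in data:

After execution: tally = 3
3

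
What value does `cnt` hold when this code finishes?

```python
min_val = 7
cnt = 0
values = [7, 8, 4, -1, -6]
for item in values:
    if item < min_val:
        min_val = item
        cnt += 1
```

Let's trace through this code step by step.

Initialize: min_val = 7
Initialize: cnt = 0
Initialize: values = [7, 8, 4, -1, -6]
Entering loop: for item in values:

After execution: cnt = 3
3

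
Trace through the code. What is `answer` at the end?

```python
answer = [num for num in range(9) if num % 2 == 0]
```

Let's trace through this code step by step.

Initialize: answer = [num for num in range(9) if num % 2 == 0]

After execution: answer = [0, 2, 4, 6, 8]
[0, 2, 4, 6, 8]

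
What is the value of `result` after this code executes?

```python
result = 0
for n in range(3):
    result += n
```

Let's trace through this code step by step.

Initialize: result = 0
Entering loop: for n in range(3):

After execution: result = 3
3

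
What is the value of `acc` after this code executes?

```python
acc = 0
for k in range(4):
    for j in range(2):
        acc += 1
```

Let's trace through this code step by step.

Initialize: acc = 0
Entering loop: for k in range(4):

After execution: acc = 8
8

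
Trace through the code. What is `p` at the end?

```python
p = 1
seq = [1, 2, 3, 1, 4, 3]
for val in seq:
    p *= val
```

Let's trace through this code step by step.

Initialize: p = 1
Initialize: seq = [1, 2, 3, 1, 4, 3]
Entering loop: for val in seq:

After execution: p = 72
72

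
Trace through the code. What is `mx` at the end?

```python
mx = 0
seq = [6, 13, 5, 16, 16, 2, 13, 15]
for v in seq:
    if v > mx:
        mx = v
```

Let's trace through this code step by step.

Initialize: mx = 0
Initialize: seq = [6, 13, 5, 16, 16, 2, 13, 15]
Entering loop: for v in seq:

After execution: mx = 16
16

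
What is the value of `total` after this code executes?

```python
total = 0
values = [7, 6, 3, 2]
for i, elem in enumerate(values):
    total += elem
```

Let's trace through this code step by step.

Initialize: total = 0
Initialize: values = [7, 6, 3, 2]
Entering loop: for i, elem in enumerate(values):

After execution: total = 18
18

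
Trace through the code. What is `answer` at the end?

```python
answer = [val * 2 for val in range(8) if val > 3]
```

Let's trace through this code step by step.

Initialize: answer = [val * 2 for val in range(8) if val > 3]

After execution: answer = [8, 10, 12, 14]
[8, 10, 12, 14]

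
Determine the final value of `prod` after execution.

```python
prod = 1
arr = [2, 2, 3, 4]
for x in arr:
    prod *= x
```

Let's trace through this code step by step.

Initialize: prod = 1
Initialize: arr = [2, 2, 3, 4]
Entering loop: for x in arr:

After execution: prod = 48
48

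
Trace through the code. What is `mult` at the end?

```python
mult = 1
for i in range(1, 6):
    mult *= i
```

Let's trace through this code step by step.

Initialize: mult = 1
Entering loop: for i in range(1, 6):

After execution: mult = 120
120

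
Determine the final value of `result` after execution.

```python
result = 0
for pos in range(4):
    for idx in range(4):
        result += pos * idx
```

Let's trace through this code step by step.

Initialize: result = 0
Entering loop: for pos in range(4):

After execution: result = 36
36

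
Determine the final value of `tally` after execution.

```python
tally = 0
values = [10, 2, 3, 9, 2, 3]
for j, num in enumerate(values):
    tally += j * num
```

Let's trace through this code step by step.

Initialize: tally = 0
Initialize: values = [10, 2, 3, 9, 2, 3]
Entering loop: for j, num in enumerate(values):

After execution: tally = 58
58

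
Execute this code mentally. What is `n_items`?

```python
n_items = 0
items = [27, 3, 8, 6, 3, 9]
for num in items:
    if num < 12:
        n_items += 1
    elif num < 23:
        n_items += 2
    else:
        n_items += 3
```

Let's trace through this code step by step.

Initialize: n_items = 0
Initialize: items = [27, 3, 8, 6, 3, 9]
Entering loop: for num in items:

After execution: n_items = 8
8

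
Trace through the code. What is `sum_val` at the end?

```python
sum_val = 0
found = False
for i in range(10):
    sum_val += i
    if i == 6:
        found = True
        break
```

Let's trace through this code step by step.

Initialize: sum_val = 0
Initialize: found = False
Entering loop: for i in range(10):

After execution: sum_val = 21
21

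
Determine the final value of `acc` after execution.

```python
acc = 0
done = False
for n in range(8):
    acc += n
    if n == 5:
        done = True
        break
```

Let's trace through this code step by step.

Initialize: acc = 0
Initialize: done = False
Entering loop: for n in range(8):

After execution: acc = 15
15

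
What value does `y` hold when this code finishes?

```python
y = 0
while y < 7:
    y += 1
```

Let's trace through this code step by step.

Initialize: y = 0
Entering loop: while y < 7:

After execution: y = 7
7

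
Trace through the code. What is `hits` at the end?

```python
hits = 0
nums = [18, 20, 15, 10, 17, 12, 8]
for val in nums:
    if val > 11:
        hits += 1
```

Let's trace through this code step by step.

Initialize: hits = 0
Initialize: nums = [18, 20, 15, 10, 17, 12, 8]
Entering loop: for val in nums:

After execution: hits = 5
5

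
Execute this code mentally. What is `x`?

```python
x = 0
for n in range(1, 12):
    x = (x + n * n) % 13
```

Let's trace through this code step by step.

Initialize: x = 0
Entering loop: for n in range(1, 12):

After execution: x = 12
12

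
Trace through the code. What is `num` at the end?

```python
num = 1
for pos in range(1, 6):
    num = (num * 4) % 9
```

Let's trace through this code step by step.

Initialize: num = 1
Entering loop: for pos in range(1, 6):

After execution: num = 7
7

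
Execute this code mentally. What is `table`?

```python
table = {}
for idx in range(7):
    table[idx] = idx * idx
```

Let's trace through this code step by step.

Initialize: table = {}
Entering loop: for idx in range(7):

After execution: table = {0: 0, 1: 1, 2: 4, 3: 9, 4: 16, 5: 25, 6: 36}
{0: 0, 1: 1, 2: 4, 3: 9, 4: 16, 5: 25, 6: 36}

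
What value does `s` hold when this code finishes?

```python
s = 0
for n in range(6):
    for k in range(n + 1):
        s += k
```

Let's trace through this code step by step.

Initialize: s = 0
Entering loop: for n in range(6):

After execution: s = 35
35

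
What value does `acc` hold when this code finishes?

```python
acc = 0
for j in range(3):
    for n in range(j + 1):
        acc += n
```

Let's trace through this code step by step.

Initialize: acc = 0
Entering loop: for j in range(3):

After execution: acc = 4
4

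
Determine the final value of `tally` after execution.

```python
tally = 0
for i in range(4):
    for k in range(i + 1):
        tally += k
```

Let's trace through this code step by step.

Initialize: tally = 0
Entering loop: for i in range(4):

After execution: tally = 10
10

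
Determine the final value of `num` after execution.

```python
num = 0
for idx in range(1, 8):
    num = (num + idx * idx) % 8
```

Let's trace through this code step by step.

Initialize: num = 0
Entering loop: for idx in range(1, 8):

After execution: num = 4
4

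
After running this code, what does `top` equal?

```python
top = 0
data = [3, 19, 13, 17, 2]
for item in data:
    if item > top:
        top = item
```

Let's trace through this code step by step.

Initialize: top = 0
Initialize: data = [3, 19, 13, 17, 2]
Entering loop: for item in data:

After execution: top = 19
19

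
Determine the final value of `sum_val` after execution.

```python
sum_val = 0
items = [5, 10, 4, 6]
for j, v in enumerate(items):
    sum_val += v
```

Let's trace through this code step by step.

Initialize: sum_val = 0
Initialize: items = [5, 10, 4, 6]
Entering loop: for j, v in enumerate(items):

After execution: sum_val = 25
25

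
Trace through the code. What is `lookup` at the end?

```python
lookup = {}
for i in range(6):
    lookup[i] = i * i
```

Let's trace through this code step by step.

Initialize: lookup = {}
Entering loop: for i in range(6):

After execution: lookup = {0: 0, 1: 1, 2: 4, 3: 9, 4: 16, 5: 25}
{0: 0, 1: 1, 2: 4, 3: 9, 4: 16, 5: 25}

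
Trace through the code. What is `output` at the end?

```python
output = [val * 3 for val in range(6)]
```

Let's trace through this code step by step.

Initialize: output = [val * 3 for val in range(6)]

After execution: output = [0, 3, 6, 9, 12, 15]
[0, 3, 6, 9, 12, 15]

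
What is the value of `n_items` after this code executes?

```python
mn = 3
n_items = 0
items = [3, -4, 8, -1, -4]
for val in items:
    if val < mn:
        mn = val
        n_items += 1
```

Let's trace through this code step by step.

Initialize: mn = 3
Initialize: n_items = 0
Initialize: items = [3, -4, 8, -1, -4]
Entering loop: for val in items:

After execution: n_items = 1
1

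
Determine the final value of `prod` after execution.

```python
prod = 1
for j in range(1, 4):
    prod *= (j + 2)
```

Let's trace through this code step by step.

Initialize: prod = 1
Entering loop: for j in range(1, 4):

After execution: prod = 60
60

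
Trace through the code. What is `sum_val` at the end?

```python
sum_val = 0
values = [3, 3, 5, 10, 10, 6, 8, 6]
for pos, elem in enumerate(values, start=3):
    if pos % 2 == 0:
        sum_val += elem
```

Let's trace through this code step by step.

Initialize: sum_val = 0
Initialize: values = [3, 3, 5, 10, 10, 6, 8, 6]
Entering loop: for pos, elem in enumerate(values, start=3):

After execution: sum_val = 25
25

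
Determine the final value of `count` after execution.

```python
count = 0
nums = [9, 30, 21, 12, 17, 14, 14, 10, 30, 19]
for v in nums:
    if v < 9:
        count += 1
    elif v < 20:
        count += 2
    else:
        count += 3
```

Let's trace through this code step by step.

Initialize: count = 0
Initialize: nums = [9, 30, 21, 12, 17, 14, 14, 10, 30, 19]
Entering loop: for v in nums:

After execution: count = 23
23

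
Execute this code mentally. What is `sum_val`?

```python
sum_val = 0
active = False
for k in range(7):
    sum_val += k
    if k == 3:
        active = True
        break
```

Let's trace through this code step by step.

Initialize: sum_val = 0
Initialize: active = False
Entering loop: for k in range(7):

After execution: sum_val = 6
6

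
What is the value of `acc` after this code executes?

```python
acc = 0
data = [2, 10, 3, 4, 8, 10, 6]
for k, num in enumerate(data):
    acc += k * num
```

Let's trace through this code step by step.

Initialize: acc = 0
Initialize: data = [2, 10, 3, 4, 8, 10, 6]
Entering loop: for k, num in enumerate(data):

After execution: acc = 146
146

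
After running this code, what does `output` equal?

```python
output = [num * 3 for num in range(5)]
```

Let's trace through this code step by step.

Initialize: output = [num * 3 for num in range(5)]

After execution: output = [0, 3, 6, 9, 12]
[0, 3, 6, 9, 12]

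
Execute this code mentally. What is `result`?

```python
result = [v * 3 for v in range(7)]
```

Let's trace through this code step by step.

Initialize: result = [v * 3 for v in range(7)]

After execution: result = [0, 3, 6, 9, 12, 15, 18]
[0, 3, 6, 9, 12, 15, 18]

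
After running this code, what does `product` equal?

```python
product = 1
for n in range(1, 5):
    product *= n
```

Let's trace through this code step by step.

Initialize: product = 1
Entering loop: for n in range(1, 5):

After execution: product = 24
24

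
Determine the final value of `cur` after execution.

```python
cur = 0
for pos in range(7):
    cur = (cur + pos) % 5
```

Let's trace through this code step by step.

Initialize: cur = 0
Entering loop: for pos in range(7):

After execution: cur = 1
1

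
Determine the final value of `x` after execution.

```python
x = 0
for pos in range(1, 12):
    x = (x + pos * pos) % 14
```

Let's trace through this code step by step.

Initialize: x = 0
Entering loop: for pos in range(1, 12):

After execution: x = 2
2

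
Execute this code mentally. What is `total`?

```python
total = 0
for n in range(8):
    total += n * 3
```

Let's trace through this code step by step.

Initialize: total = 0
Entering loop: for n in range(8):

After execution: total = 84
84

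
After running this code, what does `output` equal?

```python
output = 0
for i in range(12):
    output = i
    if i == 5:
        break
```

Let's trace through this code step by step.

Initialize: output = 0
Entering loop: for i in range(12):

After execution: output = 5
5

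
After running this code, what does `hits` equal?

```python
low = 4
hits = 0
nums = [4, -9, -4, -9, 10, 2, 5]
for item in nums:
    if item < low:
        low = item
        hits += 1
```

Let's trace through this code step by step.

Initialize: low = 4
Initialize: hits = 0
Initialize: nums = [4, -9, -4, -9, 10, 2, 5]
Entering loop: for item in nums:

After execution: hits = 1
1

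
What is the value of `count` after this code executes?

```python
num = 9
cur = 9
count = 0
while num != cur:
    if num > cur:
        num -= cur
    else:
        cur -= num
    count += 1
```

Let's trace through this code step by step.

Initialize: num = 9
Initialize: cur = 9
Initialize: count = 0
Entering loop: while num != cur:

After execution: count = 0
0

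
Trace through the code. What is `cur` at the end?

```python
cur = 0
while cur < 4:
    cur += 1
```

Let's trace through this code step by step.

Initialize: cur = 0
Entering loop: while cur < 4:

After execution: cur = 4
4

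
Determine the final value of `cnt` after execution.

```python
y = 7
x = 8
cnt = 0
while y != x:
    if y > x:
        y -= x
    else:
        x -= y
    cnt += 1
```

Let's trace through this code step by step.

Initialize: y = 7
Initialize: x = 8
Initialize: cnt = 0
Entering loop: while y != x:

After execution: cnt = 7
7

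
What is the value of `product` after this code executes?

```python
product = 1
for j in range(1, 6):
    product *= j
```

Let's trace through this code step by step.

Initialize: product = 1
Entering loop: for j in range(1, 6):

After execution: product = 120
120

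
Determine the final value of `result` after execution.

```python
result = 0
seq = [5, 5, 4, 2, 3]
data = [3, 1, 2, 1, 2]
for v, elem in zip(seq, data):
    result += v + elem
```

Let's trace through this code step by step.

Initialize: result = 0
Initialize: seq = [5, 5, 4, 2, 3]
Initialize: data = [3, 1, 2, 1, 2]
Entering loop: for v, elem in zip(seq, data):

After execution: result = 28
28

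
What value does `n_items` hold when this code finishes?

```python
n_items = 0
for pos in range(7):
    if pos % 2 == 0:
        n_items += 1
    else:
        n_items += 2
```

Let's trace through this code step by step.

Initialize: n_items = 0
Entering loop: for pos in range(7):

After execution: n_items = 10
10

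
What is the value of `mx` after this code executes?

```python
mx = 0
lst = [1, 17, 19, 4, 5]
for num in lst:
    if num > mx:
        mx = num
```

Let's trace through this code step by step.

Initialize: mx = 0
Initialize: lst = [1, 17, 19, 4, 5]
Entering loop: for num in lst:

After execution: mx = 19
19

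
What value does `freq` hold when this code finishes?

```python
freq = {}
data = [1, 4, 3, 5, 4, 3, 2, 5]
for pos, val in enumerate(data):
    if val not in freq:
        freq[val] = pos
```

Let's trace through this code step by step.

Initialize: freq = {}
Initialize: data = [1, 4, 3, 5, 4, 3, 2, 5]
Entering loop: for pos, val in enumerate(data):

After execution: freq = {1: 0, 4: 1, 3: 2, 5: 3, 2: 6}
{1: 0, 4: 1, 3: 2, 5: 3, 2: 6}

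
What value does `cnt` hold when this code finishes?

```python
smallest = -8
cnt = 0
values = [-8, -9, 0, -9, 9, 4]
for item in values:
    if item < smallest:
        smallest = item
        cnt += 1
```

Let's trace through this code step by step.

Initialize: smallest = -8
Initialize: cnt = 0
Initialize: values = [-8, -9, 0, -9, 9, 4]
Entering loop: for item in values:

After execution: cnt = 1
1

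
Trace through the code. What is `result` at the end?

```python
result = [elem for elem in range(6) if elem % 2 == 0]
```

Let's trace through this code step by step.

Initialize: result = [elem for elem in range(6) if elem % 2 == 0]

After execution: result = [0, 2, 4]
[0, 2, 4]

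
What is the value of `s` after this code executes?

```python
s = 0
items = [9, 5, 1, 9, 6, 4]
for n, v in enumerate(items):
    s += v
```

Let's trace through this code step by step.

Initialize: s = 0
Initialize: items = [9, 5, 1, 9, 6, 4]
Entering loop: for n, v in enumerate(items):

After execution: s = 34
34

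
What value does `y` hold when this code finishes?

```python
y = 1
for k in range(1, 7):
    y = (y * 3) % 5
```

Let's trace through this code step by step.

Initialize: y = 1
Entering loop: for k in range(1, 7):

After execution: y = 4
4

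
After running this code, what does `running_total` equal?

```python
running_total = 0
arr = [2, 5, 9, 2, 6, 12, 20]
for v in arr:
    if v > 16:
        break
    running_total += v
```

Let's trace through this code step by step.

Initialize: running_total = 0
Initialize: arr = [2, 5, 9, 2, 6, 12, 20]
Entering loop: for v in arr:

After execution: running_total = 36
36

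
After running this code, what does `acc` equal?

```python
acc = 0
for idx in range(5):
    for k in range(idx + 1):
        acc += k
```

Let's trace through this code step by step.

Initialize: acc = 0
Entering loop: for idx in range(5):

After execution: acc = 20
20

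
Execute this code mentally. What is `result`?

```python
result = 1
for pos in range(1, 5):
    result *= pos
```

Let's trace through this code step by step.

Initialize: result = 1
Entering loop: for pos in range(1, 5):

After execution: result = 24
24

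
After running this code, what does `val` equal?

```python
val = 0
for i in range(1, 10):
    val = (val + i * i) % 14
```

Let's trace through this code step by step.

Initialize: val = 0
Entering loop: for i in range(1, 10):

After execution: val = 5
5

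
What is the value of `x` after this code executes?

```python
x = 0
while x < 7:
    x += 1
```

Let's trace through this code step by step.

Initialize: x = 0
Entering loop: while x < 7:

After execution: x = 7
7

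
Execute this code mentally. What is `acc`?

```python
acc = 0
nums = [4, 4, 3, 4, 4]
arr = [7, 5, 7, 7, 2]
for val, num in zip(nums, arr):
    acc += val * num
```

Let's trace through this code step by step.

Initialize: acc = 0
Initialize: nums = [4, 4, 3, 4, 4]
Initialize: arr = [7, 5, 7, 7, 2]
Entering loop: for val, num in zip(nums, arr):

After execution: acc = 105
105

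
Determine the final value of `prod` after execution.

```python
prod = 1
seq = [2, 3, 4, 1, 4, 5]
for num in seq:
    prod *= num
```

Let's trace through this code step by step.

Initialize: prod = 1
Initialize: seq = [2, 3, 4, 1, 4, 5]
Entering loop: for num in seq:

After execution: prod = 480
480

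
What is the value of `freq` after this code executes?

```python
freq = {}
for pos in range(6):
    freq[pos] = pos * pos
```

Let's trace through this code step by step.

Initialize: freq = {}
Entering loop: for pos in range(6):

After execution: freq = {0: 0, 1: 1, 2: 4, 3: 9, 4: 16, 5: 25}
{0: 0, 1: 1, 2: 4, 3: 9, 4: 16, 5: 25}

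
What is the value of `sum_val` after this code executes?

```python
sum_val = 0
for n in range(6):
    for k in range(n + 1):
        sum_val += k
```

Let's trace through this code step by step.

Initialize: sum_val = 0
Entering loop: for n in range(6):

After execution: sum_val = 35
35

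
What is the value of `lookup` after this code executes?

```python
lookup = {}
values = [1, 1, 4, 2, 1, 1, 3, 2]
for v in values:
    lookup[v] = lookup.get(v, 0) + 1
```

Let's trace through this code step by step.

Initialize: lookup = {}
Initialize: values = [1, 1, 4, 2, 1, 1, 3, 2]
Entering loop: for v in values:

After execution: lookup = {1: 4, 4: 1, 2: 2, 3: 1}
{1: 4, 4: 1, 2: 2, 3: 1}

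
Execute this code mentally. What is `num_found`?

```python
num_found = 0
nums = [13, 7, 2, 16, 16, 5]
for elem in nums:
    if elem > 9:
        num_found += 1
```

Let's trace through this code step by step.

Initialize: num_found = 0
Initialize: nums = [13, 7, 2, 16, 16, 5]
Entering loop: for elem in nums:

After execution: num_found = 3
3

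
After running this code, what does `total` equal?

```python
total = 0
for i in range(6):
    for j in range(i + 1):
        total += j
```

Let's trace through this code step by step.

Initialize: total = 0
Entering loop: for i in range(6):

After execution: total = 35
35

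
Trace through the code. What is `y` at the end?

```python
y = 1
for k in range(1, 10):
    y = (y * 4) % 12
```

Let's trace through this code step by step.

Initialize: y = 1
Entering loop: for k in range(1, 10):

After execution: y = 4
4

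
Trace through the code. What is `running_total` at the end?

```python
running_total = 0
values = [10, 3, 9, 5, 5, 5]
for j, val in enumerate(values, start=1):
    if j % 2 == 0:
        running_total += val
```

Let's trace through this code step by step.

Initialize: running_total = 0
Initialize: values = [10, 3, 9, 5, 5, 5]
Entering loop: for j, val in enumerate(values, start=1):

After execution: running_total = 13
13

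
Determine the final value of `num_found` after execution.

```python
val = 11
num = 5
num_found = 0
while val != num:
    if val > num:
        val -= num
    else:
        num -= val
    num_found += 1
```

Let's trace through this code step by step.

Initialize: val = 11
Initialize: num = 5
Initialize: num_found = 0
Entering loop: while val != num:

After execution: num_found = 6
6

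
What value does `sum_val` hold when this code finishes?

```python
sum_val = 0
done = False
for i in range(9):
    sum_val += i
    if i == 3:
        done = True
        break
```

Let's trace through this code step by step.

Initialize: sum_val = 0
Initialize: done = False
Entering loop: for i in range(9):

After execution: sum_val = 6
6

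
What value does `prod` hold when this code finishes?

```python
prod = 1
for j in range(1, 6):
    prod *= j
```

Let's trace through this code step by step.

Initialize: prod = 1
Entering loop: for j in range(1, 6):

After execution: prod = 120
120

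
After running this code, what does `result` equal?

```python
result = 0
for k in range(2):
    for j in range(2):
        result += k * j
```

Let's trace through this code step by step.

Initialize: result = 0
Entering loop: for k in range(2):

After execution: result = 1
1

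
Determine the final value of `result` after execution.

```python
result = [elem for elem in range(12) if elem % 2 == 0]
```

Let's trace through this code step by step.

Initialize: result = [elem for elem in range(12) if elem % 2 == 0]

After execution: result = [0, 2, 4, 6, 8, 10]
[0, 2, 4, 6, 8, 10]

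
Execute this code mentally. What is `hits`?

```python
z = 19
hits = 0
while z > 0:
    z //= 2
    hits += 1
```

Let's trace through this code step by step.

Initialize: z = 19
Initialize: hits = 0
Entering loop: while z > 0:

After execution: hits = 5
5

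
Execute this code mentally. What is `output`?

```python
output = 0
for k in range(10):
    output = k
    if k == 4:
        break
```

Let's trace through this code step by step.

Initialize: output = 0
Entering loop: for k in range(10):

After execution: output = 4
4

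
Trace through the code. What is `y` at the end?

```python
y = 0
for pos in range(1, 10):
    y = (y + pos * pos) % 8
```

Let's trace through this code step by step.

Initialize: y = 0
Entering loop: for pos in range(1, 10):

After execution: y = 5
5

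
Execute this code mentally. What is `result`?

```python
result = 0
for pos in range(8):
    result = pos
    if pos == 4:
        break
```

Let's trace through this code step by step.

Initialize: result = 0
Entering loop: for pos in range(8):

After execution: result = 4
4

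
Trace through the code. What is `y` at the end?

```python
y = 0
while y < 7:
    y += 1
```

Let's trace through this code step by step.

Initialize: y = 0
Entering loop: while y < 7:

After execution: y = 7
7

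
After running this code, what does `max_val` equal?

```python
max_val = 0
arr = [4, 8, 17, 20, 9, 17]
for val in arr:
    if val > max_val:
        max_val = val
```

Let's trace through this code step by step.

Initialize: max_val = 0
Initialize: arr = [4, 8, 17, 20, 9, 17]
Entering loop: for val in arr:

After execution: max_val = 20
20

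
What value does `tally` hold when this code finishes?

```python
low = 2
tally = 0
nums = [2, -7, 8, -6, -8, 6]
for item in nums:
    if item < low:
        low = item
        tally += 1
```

Let's trace through this code step by step.

Initialize: low = 2
Initialize: tally = 0
Initialize: nums = [2, -7, 8, -6, -8, 6]
Entering loop: for item in nums:

After execution: tally = 2
2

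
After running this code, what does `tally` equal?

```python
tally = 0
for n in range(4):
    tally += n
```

Let's trace through this code step by step.

Initialize: tally = 0
Entering loop: for n in range(4):

After execution: tally = 6
6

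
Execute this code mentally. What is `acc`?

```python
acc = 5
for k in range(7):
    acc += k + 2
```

Let's trace through this code step by step.

Initialize: acc = 5
Entering loop: for k in range(7):

After execution: acc = 40
40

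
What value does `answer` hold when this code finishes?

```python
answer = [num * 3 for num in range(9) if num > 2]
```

Let's trace through this code step by step.

Initialize: answer = [num * 3 for num in range(9) if num > 2]

After execution: answer = [9, 12, 15, 18, 21, 24]
[9, 12, 15, 18, 21, 24]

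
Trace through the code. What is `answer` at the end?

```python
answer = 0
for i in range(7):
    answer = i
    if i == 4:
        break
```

Let's trace through this code step by step.

Initialize: answer = 0
Entering loop: for i in range(7):

After execution: answer = 4
4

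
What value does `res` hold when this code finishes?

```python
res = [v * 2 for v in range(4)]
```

Let's trace through this code step by step.

Initialize: res = [v * 2 for v in range(4)]

After execution: res = [0, 2, 4, 6]
[0, 2, 4, 6]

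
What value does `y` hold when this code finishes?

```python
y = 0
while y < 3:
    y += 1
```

Let's trace through this code step by step.

Initialize: y = 0
Entering loop: while y < 3:

After execution: y = 3
3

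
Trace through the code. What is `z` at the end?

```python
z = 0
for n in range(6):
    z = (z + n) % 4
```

Let's trace through this code step by step.

Initialize: z = 0
Entering loop: for n in range(6):

After execution: z = 3
3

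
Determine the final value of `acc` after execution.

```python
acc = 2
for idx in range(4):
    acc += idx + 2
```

Let's trace through this code step by step.

Initialize: acc = 2
Entering loop: for idx in range(4):

After execution: acc = 16
16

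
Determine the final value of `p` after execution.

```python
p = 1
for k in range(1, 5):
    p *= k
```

Let's trace through this code step by step.

Initialize: p = 1
Entering loop: for k in range(1, 5):

After execution: p = 24
24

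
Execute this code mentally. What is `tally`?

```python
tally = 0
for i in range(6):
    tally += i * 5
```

Let's trace through this code step by step.

Initialize: tally = 0
Entering loop: for i in range(6):

After execution: tally = 75
75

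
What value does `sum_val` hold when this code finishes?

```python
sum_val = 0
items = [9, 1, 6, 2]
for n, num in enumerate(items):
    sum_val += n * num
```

Let's trace through this code step by step.

Initialize: sum_val = 0
Initialize: items = [9, 1, 6, 2]
Entering loop: for n, num in enumerate(items):

After execution: sum_val = 19
19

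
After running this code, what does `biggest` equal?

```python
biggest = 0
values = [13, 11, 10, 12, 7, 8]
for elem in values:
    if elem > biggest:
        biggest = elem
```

Let's trace through this code step by step.

Initialize: biggest = 0
Initialize: values = [13, 11, 10, 12, 7, 8]
Entering loop: for elem in values:

After execution: biggest = 13
13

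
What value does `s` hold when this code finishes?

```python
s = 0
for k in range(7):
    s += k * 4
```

Let's trace through this code step by step.

Initialize: s = 0
Entering loop: for k in range(7):

After execution: s = 84
84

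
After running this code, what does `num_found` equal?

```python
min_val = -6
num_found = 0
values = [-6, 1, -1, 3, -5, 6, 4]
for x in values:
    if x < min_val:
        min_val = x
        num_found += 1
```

Let's trace through this code step by step.

Initialize: min_val = -6
Initialize: num_found = 0
Initialize: values = [-6, 1, -1, 3, -5, 6, 4]
Entering loop: for x in values:

After execution: num_found = 0
0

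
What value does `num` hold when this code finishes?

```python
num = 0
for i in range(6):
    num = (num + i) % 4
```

Let's trace through this code step by step.

Initialize: num = 0
Entering loop: for i in range(6):

After execution: num = 3
3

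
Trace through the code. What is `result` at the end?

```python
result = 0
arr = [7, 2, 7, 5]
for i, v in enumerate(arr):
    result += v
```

Let's trace through this code step by step.

Initialize: result = 0
Initialize: arr = [7, 2, 7, 5]
Entering loop: for i, v in enumerate(arr):

After execution: result = 21
21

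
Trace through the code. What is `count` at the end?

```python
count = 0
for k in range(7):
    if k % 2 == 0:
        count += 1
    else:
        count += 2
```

Let's trace through this code step by step.

Initialize: count = 0
Entering loop: for k in range(7):

After execution: count = 10
10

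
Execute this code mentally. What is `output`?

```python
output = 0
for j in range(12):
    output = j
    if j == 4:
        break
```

Let's trace through this code step by step.

Initialize: output = 0
Entering loop: for j in range(12):

After execution: output = 4
4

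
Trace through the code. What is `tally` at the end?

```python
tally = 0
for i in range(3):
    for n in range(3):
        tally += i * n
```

Let's trace through this code step by step.

Initialize: tally = 0
Entering loop: for i in range(3):

After execution: tally = 9
9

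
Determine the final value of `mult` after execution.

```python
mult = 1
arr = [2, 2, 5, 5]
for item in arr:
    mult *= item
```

Let's trace through this code step by step.

Initialize: mult = 1
Initialize: arr = [2, 2, 5, 5]
Entering loop: for item in arr:

After execution: mult = 100
100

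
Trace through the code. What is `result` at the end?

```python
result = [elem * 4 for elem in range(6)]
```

Let's trace through this code step by step.

Initialize: result = [elem * 4 for elem in range(6)]

After execution: result = [0, 4, 8, 12, 16, 20]
[0, 4, 8, 12, 16, 20]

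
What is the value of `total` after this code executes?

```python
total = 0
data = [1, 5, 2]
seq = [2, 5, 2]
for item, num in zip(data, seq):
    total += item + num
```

Let's trace through this code step by step.

Initialize: total = 0
Initialize: data = [1, 5, 2]
Initialize: seq = [2, 5, 2]
Entering loop: for item, num in zip(data, seq):

After execution: total = 17
17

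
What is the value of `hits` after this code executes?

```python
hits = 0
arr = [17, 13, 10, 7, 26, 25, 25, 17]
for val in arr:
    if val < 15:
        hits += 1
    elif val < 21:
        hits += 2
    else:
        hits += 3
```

Let's trace through this code step by step.

Initialize: hits = 0
Initialize: arr = [17, 13, 10, 7, 26, 25, 25, 17]
Entering loop: for val in arr:

After execution: hits = 16
16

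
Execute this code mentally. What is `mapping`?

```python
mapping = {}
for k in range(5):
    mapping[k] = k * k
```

Let's trace through this code step by step.

Initialize: mapping = {}
Entering loop: for k in range(5):

After execution: mapping = {0: 0, 1: 1, 2: 4, 3: 9, 4: 16}
{0: 0, 1: 1, 2: 4, 3: 9, 4: 16}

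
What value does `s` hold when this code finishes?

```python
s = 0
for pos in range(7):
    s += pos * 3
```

Let's trace through this code step by step.

Initialize: s = 0
Entering loop: for pos in range(7):

After execution: s = 63
63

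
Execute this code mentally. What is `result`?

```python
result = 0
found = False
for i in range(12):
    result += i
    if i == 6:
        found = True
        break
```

Let's trace through this code step by step.

Initialize: result = 0
Initialize: found = False
Entering loop: for i in range(12):

After execution: result = 21
21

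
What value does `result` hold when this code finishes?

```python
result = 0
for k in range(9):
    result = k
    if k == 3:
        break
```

Let's trace through this code step by step.

Initialize: result = 0
Entering loop: for k in range(9):

After execution: result = 3
3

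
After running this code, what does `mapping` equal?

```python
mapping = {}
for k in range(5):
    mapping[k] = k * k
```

Let's trace through this code step by step.

Initialize: mapping = {}
Entering loop: for k in range(5):

After execution: mapping = {0: 0, 1: 1, 2: 4, 3: 9, 4: 16}
{0: 0, 1: 1, 2: 4, 3: 9, 4: 16}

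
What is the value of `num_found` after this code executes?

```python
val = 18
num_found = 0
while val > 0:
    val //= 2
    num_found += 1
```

Let's trace through this code step by step.

Initialize: val = 18
Initialize: num_found = 0
Entering loop: while val > 0:

After execution: num_found = 5
5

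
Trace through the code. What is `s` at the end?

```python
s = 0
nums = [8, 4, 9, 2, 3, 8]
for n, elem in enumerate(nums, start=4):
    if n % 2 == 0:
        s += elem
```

Let's trace through this code step by step.

Initialize: s = 0
Initialize: nums = [8, 4, 9, 2, 3, 8]
Entering loop: for n, elem in enumerate(nums, start=4):

After execution: s = 20
20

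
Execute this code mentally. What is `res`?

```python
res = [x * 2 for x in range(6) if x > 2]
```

Let's trace through this code step by step.

Initialize: res = [x * 2 for x in range(6) if x > 2]

After execution: res = [6, 8, 10]
[6, 8, 10]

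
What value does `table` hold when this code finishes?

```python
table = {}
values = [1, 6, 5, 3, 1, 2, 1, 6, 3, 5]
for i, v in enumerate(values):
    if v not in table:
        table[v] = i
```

Let's trace through this code step by step.

Initialize: table = {}
Initialize: values = [1, 6, 5, 3, 1, 2, 1, 6, 3, 5]
Entering loop: for i, v in enumerate(values):

After execution: table = {1: 0, 6: 1, 5: 2, 3: 3, 2: 5}
{1: 0, 6: 1, 5: 2, 3: 3, 2: 5}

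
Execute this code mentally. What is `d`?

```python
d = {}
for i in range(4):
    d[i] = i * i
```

Let's trace through this code step by step.

Initialize: d = {}
Entering loop: for i in range(4):

After execution: d = {0: 0, 1: 1, 2: 4, 3: 9}
{0: 0, 1: 1, 2: 4, 3: 9}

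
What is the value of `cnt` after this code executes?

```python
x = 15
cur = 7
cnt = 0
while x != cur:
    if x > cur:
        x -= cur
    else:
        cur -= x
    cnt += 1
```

Let's trace through this code step by step.

Initialize: x = 15
Initialize: cur = 7
Initialize: cnt = 0
Entering loop: while x != cur:

After execution: cnt = 8
8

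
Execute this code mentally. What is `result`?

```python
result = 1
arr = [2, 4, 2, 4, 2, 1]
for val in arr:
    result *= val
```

Let's trace through this code step by step.

Initialize: result = 1
Initialize: arr = [2, 4, 2, 4, 2, 1]
Entering loop: for val in arr:

After execution: result = 128
128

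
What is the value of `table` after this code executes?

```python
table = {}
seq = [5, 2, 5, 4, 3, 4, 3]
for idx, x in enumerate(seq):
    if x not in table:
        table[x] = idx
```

Let's trace through this code step by step.

Initialize: table = {}
Initialize: seq = [5, 2, 5, 4, 3, 4, 3]
Entering loop: for idx, x in enumerate(seq):

After execution: table = {5: 0, 2: 1, 4: 3, 3: 4}
{5: 0, 2: 1, 4: 3, 3: 4}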